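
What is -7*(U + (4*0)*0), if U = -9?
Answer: 63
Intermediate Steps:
-7*(U + (4*0)*0) = -7*(-9 + (4*0)*0) = -7*(-9 + 0*0) = -7*(-9 + 0) = -7*(-9) = 63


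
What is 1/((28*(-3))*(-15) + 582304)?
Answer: 1/583564 ≈ 1.7136e-6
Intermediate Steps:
1/((28*(-3))*(-15) + 582304) = 1/(-84*(-15) + 582304) = 1/(1260 + 582304) = 1/583564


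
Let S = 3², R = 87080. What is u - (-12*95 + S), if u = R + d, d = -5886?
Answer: 82325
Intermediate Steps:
S = 9
u = 81194 (u = 87080 - 5886 = 81194)
u - (-12*95 + S) = 81194 - (-12*95 + 9) = 81194 - (-1140 + 9) = 81194 - 1*(-1131) = 81194 + 1131 = 82325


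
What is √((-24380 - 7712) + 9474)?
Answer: I*√22618 ≈ 150.39*I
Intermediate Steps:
√((-24380 - 7712) + 9474) = √(-32092 + 9474) = √(-22618) = I*√22618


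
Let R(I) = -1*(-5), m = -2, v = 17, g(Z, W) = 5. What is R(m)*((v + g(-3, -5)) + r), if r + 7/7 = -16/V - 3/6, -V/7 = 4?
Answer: 1475/14 ≈ 105.36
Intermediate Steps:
V = -28 (V = -7*4 = -28)
r = -13/14 (r = -1 + (-16/(-28) - 3/6) = -1 + (-16*(-1/28) - 3*1/6) = -1 + (4/7 - 1/2) = -1 + 1/14 = -13/14 ≈ -0.92857)
R(I) = 5
R(m)*((v + g(-3, -5)) + r) = 5*((17 + 5) - 13/14) = 5*(22 - 13/14) = 5*(295/14) = 1475/14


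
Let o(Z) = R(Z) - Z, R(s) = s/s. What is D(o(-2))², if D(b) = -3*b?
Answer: 81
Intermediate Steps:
R(s) = 1
o(Z) = 1 - Z
D(o(-2))² = (-3*(1 - 1*(-2)))² = (-3*(1 + 2))² = (-3*3)² = (-9)² = 81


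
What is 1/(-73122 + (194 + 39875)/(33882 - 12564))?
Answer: -1254/91692631 ≈ -1.3676e-5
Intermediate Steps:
1/(-73122 + (194 + 39875)/(33882 - 12564)) = 1/(-73122 + 40069/21318) = 1/(-73122 + 40069*(1/21318)) = 1/(-73122 + 2357/1254) = 1/(-91692631/1254) = -1254/91692631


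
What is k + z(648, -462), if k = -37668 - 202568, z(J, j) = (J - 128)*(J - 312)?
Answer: -65516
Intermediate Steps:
z(J, j) = (-312 + J)*(-128 + J) (z(J, j) = (-128 + J)*(-312 + J) = (-312 + J)*(-128 + J))
k = -240236
k + z(648, -462) = -240236 + (39936 + 648**2 - 440*648) = -240236 + (39936 + 419904 - 285120) = -240236 + 174720 = -65516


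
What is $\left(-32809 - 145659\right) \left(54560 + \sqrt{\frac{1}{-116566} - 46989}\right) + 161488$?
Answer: $-9737052592 - \frac{446170 i \sqrt{25538770275706}}{58283} \approx -9.7371 \cdot 10^{9} - 3.8686 \cdot 10^{7} i$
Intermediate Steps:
$\left(-32809 - 145659\right) \left(54560 + \sqrt{\frac{1}{-116566} - 46989}\right) + 161488 = - 178468 \left(54560 + \sqrt{- \frac{1}{116566} - 46989}\right) + 161488 = - 178468 \left(54560 + \sqrt{- \frac{5477319775}{116566}}\right) + 161488 = - 178468 \left(54560 + \frac{5 i \sqrt{25538770275706}}{116566}\right) + 161488 = \left(-9737214080 - \frac{446170 i \sqrt{25538770275706}}{58283}\right) + 161488 = -9737052592 - \frac{446170 i \sqrt{25538770275706}}{58283}$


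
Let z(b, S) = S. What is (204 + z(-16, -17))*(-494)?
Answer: -92378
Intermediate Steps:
(204 + z(-16, -17))*(-494) = (204 - 17)*(-494) = 187*(-494) = -92378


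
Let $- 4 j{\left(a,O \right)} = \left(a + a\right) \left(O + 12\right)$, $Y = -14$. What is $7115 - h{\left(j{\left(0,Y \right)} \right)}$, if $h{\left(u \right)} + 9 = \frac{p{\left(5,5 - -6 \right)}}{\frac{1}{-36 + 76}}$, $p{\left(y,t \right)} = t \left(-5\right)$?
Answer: $9324$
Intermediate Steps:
$p{\left(y,t \right)} = - 5 t$
$j{\left(a,O \right)} = - \frac{a \left(12 + O\right)}{2}$ ($j{\left(a,O \right)} = - \frac{\left(a + a\right) \left(O + 12\right)}{4} = - \frac{2 a \left(12 + O\right)}{4} = - \frac{a \left(12 + O\right)}{2}$)
$h{\left(u \right)} = -2209$ ($h{\left(u \right)} = -9 + \frac{\left(-5\right) \left(5 - -6\right)}{\frac{1}{-36 + 76}} = -9 + \frac{\left(-5\right) \left(5 + 6\right)}{\frac{1}{40}} = -9 + \left(-5\right) 11 \frac{1}{\frac{1}{40}} = -9 - 2200 = -2209$)
$7115 - h{\left(j{\left(0,Y \right)} \right)} = 7115 - -2209 = 7115 + 2209 = 9324$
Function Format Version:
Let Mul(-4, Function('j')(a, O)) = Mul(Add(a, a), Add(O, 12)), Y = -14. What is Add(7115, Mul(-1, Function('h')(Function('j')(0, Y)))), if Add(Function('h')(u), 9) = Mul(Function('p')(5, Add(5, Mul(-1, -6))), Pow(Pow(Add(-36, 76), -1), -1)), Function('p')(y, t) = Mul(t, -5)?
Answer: 9324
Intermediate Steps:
Function('p')(y, t) = Mul(-5, t)
Function('j')(a, O) = Mul(Rational(-1, 2), a, Add(12, O)) (Function('j')(a, O) = Mul(Rational(-1, 4), Mul(Add(a, a), Add(O, 12))) = Mul(Rational(-1, 4), Mul(Mul(2, a), Add(12, O))) = Mul(Rational(-1, 4), Mul(2, a, Add(12, O))) = Mul(Rational(-1, 2), a, Add(12, O)))
Function('h')(u) = -2209 (Function('h')(u) = Add(-9, Mul(Mul(-5, Add(5, Mul(-1, -6))), Pow(Pow(Add(-36, 76), -1), -1))) = Add(-9, Mul(Mul(-5, Add(5, 6)), Pow(Pow(40, -1), -1))) = Add(-9, Mul(Mul(-5, 11), Pow(Rational(1, 40), -1))) = Add(-9, Mul(-55, 40)) = Add(-9, -2200) = -2209)
Add(7115, Mul(-1, Function('h')(Function('j')(0, Y)))) = Add(7115, Mul(-1, -2209)) = Add(7115, 2209) = 9324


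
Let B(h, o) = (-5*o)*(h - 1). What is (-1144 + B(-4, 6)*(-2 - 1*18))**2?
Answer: 17172736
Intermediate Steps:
B(h, o) = -5*o*(-1 + h) (B(h, o) = (-5*o)*(-1 + h) = -5*o*(-1 + h))
(-1144 + B(-4, 6)*(-2 - 1*18))**2 = (-1144 + (5*6*(1 - 1*(-4)))*(-2 - 1*18))**2 = (-1144 + (5*6*(1 + 4))*(-2 - 18))**2 = (-1144 + (5*6*5)*(-20))**2 = (-1144 + 150*(-20))**2 = (-1144 - 3000)**2 = (-4144)**2 = 17172736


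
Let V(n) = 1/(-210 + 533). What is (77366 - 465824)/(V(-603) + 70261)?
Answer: -20911989/3782384 ≈ -5.5288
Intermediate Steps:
V(n) = 1/323
(77366 - 465824)/(V(-603) + 70261) = (77366 - 465824)/(1/323 + 70261) = -388458/22694304/323 = -388458*323/22694304 = -20911989/3782384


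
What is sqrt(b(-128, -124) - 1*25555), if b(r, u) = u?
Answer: I*sqrt(25679) ≈ 160.25*I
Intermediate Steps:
sqrt(b(-128, -124) - 1*25555) = sqrt(-124 - 1*25555) = sqrt(-124 - 25555) = sqrt(-25679) = I*sqrt(25679)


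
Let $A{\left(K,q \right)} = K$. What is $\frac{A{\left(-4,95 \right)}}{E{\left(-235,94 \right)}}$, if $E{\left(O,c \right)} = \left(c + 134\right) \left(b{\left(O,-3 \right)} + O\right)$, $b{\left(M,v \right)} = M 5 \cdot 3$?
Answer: $\frac{1}{214320} \approx 4.6659 \cdot 10^{-6}$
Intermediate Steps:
$b{\left(M,v \right)} = 15 M$ ($b{\left(M,v \right)} = 5 M 3 = 15 M$)
$E{\left(O,c \right)} = 16 O \left(134 + c\right)$ ($E{\left(O,c \right)} = \left(c + 134\right) \left(15 O + O\right) = \left(134 + c\right) 16 O = 16 O \left(134 + c\right)$)
$\frac{A{\left(-4,95 \right)}}{E{\left(-235,94 \right)}} = - \frac{4}{16 \left(-235\right) \left(134 + 94\right)} = - \frac{4}{16 \left(-235\right) 228} = - \frac{4}{-857280} = \left(-4\right) \left(- \frac{1}{857280}\right) = \frac{1}{214320}$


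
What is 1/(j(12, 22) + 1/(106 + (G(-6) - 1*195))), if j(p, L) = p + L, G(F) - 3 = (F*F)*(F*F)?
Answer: 1210/41141 ≈ 0.029411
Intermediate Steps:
G(F) = 3 + F⁴ (G(F) = 3 + (F*F)*(F*F) = 3 + F²*F² = 3 + F⁴)
j(p, L) = L + p
1/(j(12, 22) + 1/(106 + (G(-6) - 1*195))) = 1/((22 + 12) + 1/(106 + ((3 + (-6)⁴) - 1*195))) = 1/(34 + 1/(106 + ((3 + 1296) - 195))) = 1/(34 + 1/(106 + (1299 - 195))) = 1/(34 + 1/(106 + 1104)) = 1/(34 + 1/1210) = 1/(41141/1210) = 1210/41141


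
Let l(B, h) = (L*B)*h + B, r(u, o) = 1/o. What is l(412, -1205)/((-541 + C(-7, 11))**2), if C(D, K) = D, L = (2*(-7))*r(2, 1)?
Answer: 1737713/75076 ≈ 23.146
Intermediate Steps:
L = -14 (L = (2*(-7))/1 = -14*1 = -14)
l(B, h) = B - 14*B*h (l(B, h) = (-14*B)*h + B = -14*B*h + B = B - 14*B*h)
l(412, -1205)/((-541 + C(-7, 11))**2) = (412*(1 - 14*(-1205)))/((-541 - 7)**2) = (412*(1 + 16870))/((-548)**2) = (412*16871)/300304 = 6950852*(1/300304) = 1737713/75076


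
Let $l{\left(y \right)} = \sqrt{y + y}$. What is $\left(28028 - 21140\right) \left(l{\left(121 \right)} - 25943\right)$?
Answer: $-178695384 + 75768 \sqrt{2} \approx -1.7859 \cdot 10^{8}$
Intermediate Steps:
$l{\left(y \right)} = \sqrt{2} \sqrt{y}$ ($l{\left(y \right)} = \sqrt{2 y} = \sqrt{2} \sqrt{y}$)
$\left(28028 - 21140\right) \left(l{\left(121 \right)} - 25943\right) = \left(28028 - 21140\right) \left(\sqrt{2} \sqrt{121} - 25943\right) = 6888 \left(\sqrt{2} \cdot 11 - 25943\right) = 6888 \left(11 \sqrt{2} - 25943\right) = 6888 \left(-25943 + 11 \sqrt{2}\right) = -178695384 + 75768 \sqrt{2}$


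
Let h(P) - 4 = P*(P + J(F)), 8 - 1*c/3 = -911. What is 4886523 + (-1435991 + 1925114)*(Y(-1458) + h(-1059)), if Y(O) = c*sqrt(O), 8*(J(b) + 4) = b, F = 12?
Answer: 1099687894641/2 + 36409826997*I*sqrt(2) ≈ 5.4984e+11 + 5.1491e+10*I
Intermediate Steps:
c = 2757 (c = 24 - 3*(-911) = 24 + 2733 = 2757)
J(b) = -4 + b/8
h(P) = 4 + P*(-5/2 + P) (h(P) = 4 + P*(P + (-4 + (1/8)*12)) = 4 + P*(P + (-4 + 3/2)) = 4 + P*(P - 5/2) = 4 + P*(-5/2 + P))
Y(O) = 2757*sqrt(O)
4886523 + (-1435991 + 1925114)*(Y(-1458) + h(-1059)) = 4886523 + (-1435991 + 1925114)*(2757*sqrt(-1458) + (4 + (-1059)**2 - 5/2*(-1059))) = 4886523 + 489123*(2757*(27*I*sqrt(2)) + (4 + 1121481 + 5295/2)) = 4886523 + 489123*(74439*I*sqrt(2) + 2248265/2) = 4886523 + 489123*(2248265/2 + 74439*I*sqrt(2)) = 4886523 + (1099678121595/2 + 36409826997*I*sqrt(2)) = 1099687894641/2 + 36409826997*I*sqrt(2)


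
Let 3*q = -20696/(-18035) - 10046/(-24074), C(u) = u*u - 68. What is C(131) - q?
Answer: 11131679692748/651261885 ≈ 17092.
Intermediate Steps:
C(u) = -68 + u**2 (C(u) = u**2 - 68 = -68 + u**2)
q = 339707557/651261885 (q = (-20696/(-18035) - 10046/(-24074))/3 = (-20696*(-1/18035) - 10046*(-1/24074))/3 = (20696/18035 + 5023/12037)/3 = (1/3)*(339707557/217087295) = 339707557/651261885 ≈ 0.52161)
C(131) - q = (-68 + 131**2) - 1*339707557/651261885 = (-68 + 17161) - 339707557/651261885 = 17093 - 339707557/651261885 = 11131679692748/651261885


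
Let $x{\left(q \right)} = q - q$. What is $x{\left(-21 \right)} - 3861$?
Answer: $-3861$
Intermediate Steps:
$x{\left(q \right)} = 0$
$x{\left(-21 \right)} - 3861 = 0 - 3861 = -3861$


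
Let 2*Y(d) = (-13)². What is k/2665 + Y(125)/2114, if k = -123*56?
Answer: -699319/274820 ≈ -2.5446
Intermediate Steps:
Y(d) = 169/2 (Y(d) = (½)*(-13)² = (½)*169 = 169/2)
k = -6888
k/2665 + Y(125)/2114 = -6888/2665 + (169/2)/2114 = -6888*1/2665 + (169/2)*(1/2114) = -168/65 + 169/4228 = -699319/274820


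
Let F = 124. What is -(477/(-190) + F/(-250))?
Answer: 14281/4750 ≈ 3.0065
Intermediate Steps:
-(477/(-190) + F/(-250)) = -(477/(-190) + 124/(-250)) = -(477*(-1/190) + 124*(-1/250)) = -(-477/190 - 62/125) = -1*(-14281/4750) = 14281/4750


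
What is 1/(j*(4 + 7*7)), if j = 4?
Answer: 1/212 ≈ 0.0047170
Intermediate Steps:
1/(j*(4 + 7*7)) = 1/(4*(4 + 7*7)) = 1/(4*(4 + 49)) = 1/(4*53) = 1/212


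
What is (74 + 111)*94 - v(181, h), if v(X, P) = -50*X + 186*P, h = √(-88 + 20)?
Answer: 26440 - 372*I*√17 ≈ 26440.0 - 1533.8*I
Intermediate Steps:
h = 2*I*√17 (h = √(-68) = 2*I*√17 ≈ 8.2462*I)
(74 + 111)*94 - v(181, h) = (74 + 111)*94 - (-50*181 + 186*(2*I*√17)) = 185*94 - (-9050 + 372*I*√17) = 17390 + (9050 - 372*I*√17) = 26440 - 372*I*√17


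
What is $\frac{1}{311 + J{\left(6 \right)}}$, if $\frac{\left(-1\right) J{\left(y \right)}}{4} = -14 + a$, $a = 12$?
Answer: $\frac{1}{319} \approx 0.0031348$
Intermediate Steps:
$J{\left(y \right)} = 8$ ($J{\left(y \right)} = - 4 \left(-14 + 12\right) = \left(-4\right) \left(-2\right) = 8$)
$\frac{1}{311 + J{\left(6 \right)}} = \frac{1}{311 + 8} = \frac{1}{319}$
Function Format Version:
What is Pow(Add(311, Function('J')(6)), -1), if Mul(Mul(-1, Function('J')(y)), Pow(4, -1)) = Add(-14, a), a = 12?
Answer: Rational(1, 319) ≈ 0.0031348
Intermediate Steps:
Function('J')(y) = 8 (Function('J')(y) = Mul(-4, Add(-14, 12)) = Mul(-4, -2) = 8)
Pow(Add(311, Function('J')(6)), -1) = Pow(Add(311, 8), -1) = Pow(319, -1) = Rational(1, 319)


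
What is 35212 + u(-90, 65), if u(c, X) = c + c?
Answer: 35032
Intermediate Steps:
u(c, X) = 2*c
35212 + u(-90, 65) = 35212 + 2*(-90) = 35212 - 180 = 35032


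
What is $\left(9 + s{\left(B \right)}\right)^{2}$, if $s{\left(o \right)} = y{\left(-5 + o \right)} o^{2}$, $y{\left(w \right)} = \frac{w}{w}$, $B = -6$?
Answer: $2025$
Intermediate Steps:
$y{\left(w \right)} = 1$
$s{\left(o \right)} = o^{2}$ ($s{\left(o \right)} = 1 o^{2} = o^{2}$)
$\left(9 + s{\left(B \right)}\right)^{2} = \left(9 + \left(-6\right)^{2}\right)^{2} = \left(9 + 36\right)^{2} = 45^{2} = 2025$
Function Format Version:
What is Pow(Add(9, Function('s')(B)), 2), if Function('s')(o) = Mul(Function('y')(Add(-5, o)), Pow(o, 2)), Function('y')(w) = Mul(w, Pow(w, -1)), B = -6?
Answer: 2025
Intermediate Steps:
Function('y')(w) = 1
Function('s')(o) = Pow(o, 2) (Function('s')(o) = Mul(1, Pow(o, 2)) = Pow(o, 2))
Pow(Add(9, Function('s')(B)), 2) = Pow(Add(9, Pow(-6, 2)), 2) = Pow(Add(9, 36), 2) = Pow(45, 2) = 2025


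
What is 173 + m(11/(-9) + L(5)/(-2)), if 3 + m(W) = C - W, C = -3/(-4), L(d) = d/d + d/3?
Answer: 6239/36 ≈ 173.31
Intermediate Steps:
L(d) = 1 + d/3 (L(d) = 1 + d*(1/3) = 1 + d/3)
C = 3/4 (C = -3*(-1/4) = 3/4 ≈ 0.75000)
m(W) = -9/4 - W (m(W) = -3 + (3/4 - W) = -9/4 - W)
173 + m(11/(-9) + L(5)/(-2)) = 173 + (-9/4 - (11/(-9) + (1 + (1/3)*5)/(-2))) = 173 + (-9/4 - (11*(-1/9) + (1 + 5/3)*(-1/2))) = 173 + (-9/4 - (-11/9 + (8/3)*(-1/2))) = 173 + (-9/4 - (-11/9 - 4/3)) = 173 + (-9/4 - 1*(-23/9)) = 173 + (-9/4 + 23/9) = 173 + 11/36 = 6239/36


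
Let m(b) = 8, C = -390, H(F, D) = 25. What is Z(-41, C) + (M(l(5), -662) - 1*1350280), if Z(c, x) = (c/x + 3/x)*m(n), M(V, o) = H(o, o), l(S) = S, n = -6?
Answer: -263299573/195 ≈ -1.3503e+6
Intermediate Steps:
M(V, o) = 25
Z(c, x) = 24/x + 8*c/x (Z(c, x) = (c/x + 3/x)*8 = (3/x + c/x)*8 = 24/x + 8*c/x)
Z(-41, C) + (M(l(5), -662) - 1*1350280) = 8*(3 - 41)/(-390) + (25 - 1*1350280) = 8*(-1/390)*(-38) + (25 - 1350280) = 152/195 - 1350255 = -263299573/195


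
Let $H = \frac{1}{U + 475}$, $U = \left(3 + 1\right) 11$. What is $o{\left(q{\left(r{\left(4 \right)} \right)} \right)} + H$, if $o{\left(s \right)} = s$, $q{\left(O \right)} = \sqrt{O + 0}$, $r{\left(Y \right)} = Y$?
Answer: $\frac{1039}{519} \approx 2.0019$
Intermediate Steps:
$q{\left(O \right)} = \sqrt{O}$
$U = 44$ ($U = 4 \cdot 11 = 44$)
$H = \frac{1}{519}$ ($H = \frac{1}{44 + 475} = \frac{1}{519} \approx 0.0019268$)
$o{\left(q{\left(r{\left(4 \right)} \right)} \right)} + H = \sqrt{4} + \frac{1}{519} = 2 + \frac{1}{519} = \frac{1039}{519}$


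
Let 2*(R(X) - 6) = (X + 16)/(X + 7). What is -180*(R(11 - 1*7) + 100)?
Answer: -211680/11 ≈ -19244.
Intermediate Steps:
R(X) = 6 + (16 + X)/(2*(7 + X)) (R(X) = 6 + ((X + 16)/(X + 7))/2 = 6 + ((16 + X)/(7 + X))/2 = 6 + (16 + X)/(2*(7 + X)))
-180*(R(11 - 1*7) + 100) = -180*((100 + 13*(11 - 1*7))/(2*(7 + (11 - 1*7))) + 100) = -180*((100 + 13*(11 - 7))/(2*(7 + (11 - 7))) + 100) = -180*((100 + 13*4)/(2*(7 + 4)) + 100) = -180*((½)*(100 + 52)/11 + 100) = -180*((½)*(1/11)*152 + 100) = -180*(76/11 + 100) = -180*1176/11 = -211680/11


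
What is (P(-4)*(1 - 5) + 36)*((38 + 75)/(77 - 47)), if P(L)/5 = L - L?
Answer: 678/5 ≈ 135.60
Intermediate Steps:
P(L) = 0 (P(L) = 5*(L - L) = 5*0 = 0)
(P(-4)*(1 - 5) + 36)*((38 + 75)/(77 - 47)) = (0*(1 - 5) + 36)*((38 + 75)/(77 - 47)) = (0*(-4) + 36)*(113/30) = (0 + 36)*(113*(1/30)) = 36*(113/30) = 678/5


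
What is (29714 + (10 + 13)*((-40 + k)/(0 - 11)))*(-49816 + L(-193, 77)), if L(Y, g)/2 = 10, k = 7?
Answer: -1483074268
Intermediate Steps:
L(Y, g) = 20 (L(Y, g) = 2*10 = 20)
(29714 + (10 + 13)*((-40 + k)/(0 - 11)))*(-49816 + L(-193, 77)) = (29714 + (10 + 13)*((-40 + 7)/(0 - 11)))*(-49816 + 20) = (29714 + 23*(-33/(-11)))*(-49796) = (29714 + 23*(-33*(-1/11)))*(-49796) = (29714 + 23*3)*(-49796) = (29714 + 69)*(-49796) = 29783*(-49796) = -1483074268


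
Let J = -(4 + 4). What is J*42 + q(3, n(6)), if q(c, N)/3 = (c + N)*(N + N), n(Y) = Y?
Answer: -12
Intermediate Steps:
q(c, N) = 6*N*(N + c) (q(c, N) = 3*((c + N)*(N + N)) = 3*((N + c)*(2*N)) = 3*(2*N*(N + c)) = 6*N*(N + c))
J = -8 (J = -1*8 = -8)
J*42 + q(3, n(6)) = -8*42 + 6*6*(6 + 3) = -336 + 6*6*9 = -336 + 324 = -12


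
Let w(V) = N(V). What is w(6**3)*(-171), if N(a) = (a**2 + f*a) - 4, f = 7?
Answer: -8236044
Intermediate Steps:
N(a) = -4 + a**2 + 7*a (N(a) = (a**2 + 7*a) - 4 = -4 + a**2 + 7*a)
w(V) = -4 + V**2 + 7*V
w(6**3)*(-171) = (-4 + (6**3)**2 + 7*6**3)*(-171) = (-4 + 216**2 + 7*216)*(-171) = (-4 + 46656 + 1512)*(-171) = 48164*(-171) = -8236044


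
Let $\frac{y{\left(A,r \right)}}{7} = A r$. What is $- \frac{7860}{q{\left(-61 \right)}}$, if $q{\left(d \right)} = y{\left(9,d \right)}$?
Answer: $\frac{2620}{1281} \approx 2.0453$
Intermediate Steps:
$y{\left(A,r \right)} = 7 A r$
$q{\left(d \right)} = 63 d$ ($q{\left(d \right)} = 7 \cdot 9 d = 63 d$)
$- \frac{7860}{q{\left(-61 \right)}} = - \frac{7860}{63 \left(-61\right)} = - \frac{7860}{-3843} = \left(-7860\right) \left(- \frac{1}{3843}\right) = \frac{2620}{1281}$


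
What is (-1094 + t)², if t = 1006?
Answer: 7744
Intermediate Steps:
(-1094 + t)² = (-1094 + 1006)² = (-88)² = 7744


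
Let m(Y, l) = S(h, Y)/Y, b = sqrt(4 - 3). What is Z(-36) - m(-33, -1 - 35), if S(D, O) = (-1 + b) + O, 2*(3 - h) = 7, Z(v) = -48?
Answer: -49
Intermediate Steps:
h = -1/2 (h = 3 - 1/2*7 = 3 - 7/2 = -1/2 ≈ -0.50000)
b = 1 (b = sqrt(1) = 1)
S(D, O) = O (S(D, O) = (-1 + 1) + O = 0 + O = O)
m(Y, l) = 1 (m(Y, l) = Y/Y = 1)
Z(-36) - m(-33, -1 - 35) = -48 - 1*1 = -48 - 1 = -49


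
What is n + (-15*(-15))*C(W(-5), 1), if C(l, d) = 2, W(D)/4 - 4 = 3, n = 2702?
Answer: 3152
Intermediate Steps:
W(D) = 28 (W(D) = 16 + 4*3 = 16 + 12 = 28)
n + (-15*(-15))*C(W(-5), 1) = 2702 - 15*(-15)*2 = 2702 + 225*2 = 2702 + 450 = 3152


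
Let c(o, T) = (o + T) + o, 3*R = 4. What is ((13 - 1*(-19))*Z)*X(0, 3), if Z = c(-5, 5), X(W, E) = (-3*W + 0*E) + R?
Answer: -640/3 ≈ -213.33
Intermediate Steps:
R = 4/3 (R = (1/3)*4 = 4/3 ≈ 1.3333)
X(W, E) = 4/3 - 3*W (X(W, E) = (-3*W + 0*E) + 4/3 = (-3*W + 0) + 4/3 = -3*W + 4/3 = 4/3 - 3*W)
c(o, T) = T + 2*o (c(o, T) = (T + o) + o = T + 2*o)
Z = -5 (Z = 5 + 2*(-5) = 5 - 10 = -5)
((13 - 1*(-19))*Z)*X(0, 3) = ((13 - 1*(-19))*(-5))*(4/3 - 3*0) = ((13 + 19)*(-5))*(4/3 + 0) = (32*(-5))*(4/3) = -160*4/3 = -640/3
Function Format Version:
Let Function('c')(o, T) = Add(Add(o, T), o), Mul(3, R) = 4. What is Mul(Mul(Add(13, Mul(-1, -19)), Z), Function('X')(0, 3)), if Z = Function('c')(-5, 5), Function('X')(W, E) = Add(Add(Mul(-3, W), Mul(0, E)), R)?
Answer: Rational(-640, 3) ≈ -213.33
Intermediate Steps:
R = Rational(4, 3) (R = Mul(Rational(1, 3), 4) = Rational(4, 3) ≈ 1.3333)
Function('X')(W, E) = Add(Rational(4, 3), Mul(-3, W)) (Function('X')(W, E) = Add(Add(Mul(-3, W), Mul(0, E)), Rational(4, 3)) = Add(Add(Mul(-3, W), 0), Rational(4, 3)) = Add(Mul(-3, W), Rational(4, 3)) = Add(Rational(4, 3), Mul(-3, W)))
Function('c')(o, T) = Add(T, Mul(2, o)) (Function('c')(o, T) = Add(Add(T, o), o) = Add(T, Mul(2, o)))
Z = -5 (Z = Add(5, Mul(2, -5)) = Add(5, -10) = -5)
Mul(Mul(Add(13, Mul(-1, -19)), Z), Function('X')(0, 3)) = Mul(Mul(Add(13, Mul(-1, -19)), -5), Add(Rational(4, 3), Mul(-3, 0))) = Mul(Mul(Add(13, 19), -5), Add(Rational(4, 3), 0)) = Mul(Mul(32, -5), Rational(4, 3)) = Mul(-160, Rational(4, 3)) = Rational(-640, 3)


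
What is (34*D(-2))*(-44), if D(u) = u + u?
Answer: 5984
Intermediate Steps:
D(u) = 2*u
(34*D(-2))*(-44) = (34*(2*(-2)))*(-44) = (34*(-4))*(-44) = -136*(-44) = 5984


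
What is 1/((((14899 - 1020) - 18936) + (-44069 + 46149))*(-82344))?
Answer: 1/245138088 ≈ 4.0793e-9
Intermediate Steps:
1/((((14899 - 1020) - 18936) + (-44069 + 46149))*(-82344)) = -1/82344/((13879 - 18936) + 2080) = -1/82344/(-5057 + 2080) = -1/82344/(-2977) = -1/2977*(-1/82344) = 1/245138088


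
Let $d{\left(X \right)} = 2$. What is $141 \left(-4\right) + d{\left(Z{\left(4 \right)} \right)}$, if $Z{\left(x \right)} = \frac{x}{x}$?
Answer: $-562$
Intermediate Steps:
$Z{\left(x \right)} = 1$
$141 \left(-4\right) + d{\left(Z{\left(4 \right)} \right)} = 141 \left(-4\right) + 2 = -564 + 2 = -562$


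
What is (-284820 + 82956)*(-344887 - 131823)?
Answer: 96230587440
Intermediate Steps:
(-284820 + 82956)*(-344887 - 131823) = -201864*(-476710) = 96230587440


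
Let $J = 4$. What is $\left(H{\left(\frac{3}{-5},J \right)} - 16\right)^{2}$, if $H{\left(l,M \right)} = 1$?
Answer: $225$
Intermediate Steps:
$\left(H{\left(\frac{3}{-5},J \right)} - 16\right)^{2} = \left(1 - 16\right)^{2} = \left(-15\right)^{2} = 225$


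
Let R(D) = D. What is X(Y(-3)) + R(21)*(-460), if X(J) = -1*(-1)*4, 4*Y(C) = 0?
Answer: -9656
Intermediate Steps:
Y(C) = 0 (Y(C) = (1/4)*0 = 0)
X(J) = 4 (X(J) = 1*4 = 4)
X(Y(-3)) + R(21)*(-460) = 4 + 21*(-460) = 4 - 9660 = -9656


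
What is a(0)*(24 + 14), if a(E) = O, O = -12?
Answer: -456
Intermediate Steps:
a(E) = -12
a(0)*(24 + 14) = -12*(24 + 14) = -12*38 = -456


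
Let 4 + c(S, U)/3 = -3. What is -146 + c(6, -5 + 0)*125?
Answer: -2771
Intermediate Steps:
c(S, U) = -21 (c(S, U) = -12 + 3*(-3) = -12 - 9 = -21)
-146 + c(6, -5 + 0)*125 = -146 - 21*125 = -146 - 2625 = -2771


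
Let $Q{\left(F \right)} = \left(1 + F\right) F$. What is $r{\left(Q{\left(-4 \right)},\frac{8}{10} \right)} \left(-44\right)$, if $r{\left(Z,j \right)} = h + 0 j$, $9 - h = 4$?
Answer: $-220$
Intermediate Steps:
$h = 5$ ($h = 9 - 4 = 5$)
$Q{\left(F \right)} = F \left(1 + F\right)$
$r{\left(Z,j \right)} = 5$ ($r{\left(Z,j \right)} = 5 + 0 j = 5 + 0 = 5$)
$r{\left(Q{\left(-4 \right)},\frac{8}{10} \right)} \left(-44\right) = 5 \left(-44\right) = -220$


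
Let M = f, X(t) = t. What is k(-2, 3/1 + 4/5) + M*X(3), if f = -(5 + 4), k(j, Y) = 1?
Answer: -26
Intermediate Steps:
f = -9 (f = -1*9 = -9)
M = -9
k(-2, 3/1 + 4/5) + M*X(3) = 1 - 9*3 = 1 - 27 = -26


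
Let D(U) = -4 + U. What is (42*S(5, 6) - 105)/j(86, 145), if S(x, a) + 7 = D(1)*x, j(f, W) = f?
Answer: -1029/86 ≈ -11.965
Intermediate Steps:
S(x, a) = -7 - 3*x (S(x, a) = -7 + (-4 + 1)*x = -7 - 3*x)
(42*S(5, 6) - 105)/j(86, 145) = (42*(-7 - 3*5) - 105)/86 = (42*(-7 - 15) - 105)*(1/86) = (42*(-22) - 105)*(1/86) = (-924 - 105)*(1/86) = -1029*1/86 = -1029/86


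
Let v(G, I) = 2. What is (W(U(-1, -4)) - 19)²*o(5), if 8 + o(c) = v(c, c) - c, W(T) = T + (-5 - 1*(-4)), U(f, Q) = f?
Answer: -4851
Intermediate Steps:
W(T) = -1 + T (W(T) = T + (-5 + 4) = T - 1 = -1 + T)
o(c) = -6 - c (o(c) = -8 + (2 - c) = -6 - c)
(W(U(-1, -4)) - 19)²*o(5) = ((-1 - 1) - 19)²*(-6 - 1*5) = (-2 - 19)²*(-6 - 5) = (-21)²*(-11) = 441*(-11) = -4851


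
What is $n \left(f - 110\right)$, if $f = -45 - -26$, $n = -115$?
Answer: $14835$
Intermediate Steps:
$f = -19$ ($f = -45 + 26 = -19$)
$n \left(f - 110\right) = - 115 \left(-19 - 110\right) = \left(-115\right) \left(-129\right) = 14835$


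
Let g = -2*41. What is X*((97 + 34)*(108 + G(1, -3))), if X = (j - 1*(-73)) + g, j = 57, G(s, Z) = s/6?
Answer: 680152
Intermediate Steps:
G(s, Z) = s/6 (G(s, Z) = s*(1/6) = s/6)
g = -82
X = 48 (X = (57 - 1*(-73)) - 82 = (57 + 73) - 82 = 130 - 82 = 48)
X*((97 + 34)*(108 + G(1, -3))) = 48*((97 + 34)*(108 + (1/6)*1)) = 48*(131*(108 + 1/6)) = 48*(131*(649/6)) = 48*(85019/6) = 680152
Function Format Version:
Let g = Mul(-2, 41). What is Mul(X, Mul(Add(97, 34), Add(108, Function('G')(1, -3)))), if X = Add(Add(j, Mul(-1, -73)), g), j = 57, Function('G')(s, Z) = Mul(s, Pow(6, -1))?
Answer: 680152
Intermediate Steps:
Function('G')(s, Z) = Mul(Rational(1, 6), s) (Function('G')(s, Z) = Mul(s, Rational(1, 6)) = Mul(Rational(1, 6), s))
g = -82
X = 48 (X = Add(Add(57, Mul(-1, -73)), -82) = Add(Add(57, 73), -82) = Add(130, -82) = 48)
Mul(X, Mul(Add(97, 34), Add(108, Function('G')(1, -3)))) = Mul(48, Mul(Add(97, 34), Add(108, Mul(Rational(1, 6), 1)))) = Mul(48, Mul(131, Add(108, Rational(1, 6)))) = Mul(48, Mul(131, Rational(649, 6))) = Mul(48, Rational(85019, 6)) = 680152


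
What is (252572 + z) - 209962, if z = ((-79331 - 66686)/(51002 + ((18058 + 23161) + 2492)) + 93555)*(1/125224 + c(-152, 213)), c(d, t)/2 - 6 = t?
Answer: 243249809003992597/5930170356 ≈ 4.1019e+7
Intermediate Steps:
c(d, t) = 12 + 2*t
z = 242997124445123437/5930170356 (z = ((-79331 - 66686)/(51002 + ((18058 + 23161) + 2492)) + 93555)*(1/125224 + (12 + 2*213)) = (-146017/(51002 + (41219 + 2492)) + 93555)*(1/125224 + (12 + 426)) = (-146017/(51002 + 43711) + 93555)*(1/125224 + 438) = (-146017/94713 + 93555)*(54848113/125224) = (8860728698/94713)*(54848113/125224) = 242997124445123437/5930170356 ≈ 4.0976e+7)
(252572 + z) - 209962 = (252572 + 242997124445123437/5930170356) - 209962 = 244494919432279069/5930170356 - 209962 = 243249809003992597/5930170356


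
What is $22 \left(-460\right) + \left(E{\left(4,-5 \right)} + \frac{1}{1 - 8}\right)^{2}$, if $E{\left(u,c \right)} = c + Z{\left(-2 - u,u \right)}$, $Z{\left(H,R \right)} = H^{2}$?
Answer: $- \frac{449224}{49} \approx -9167.8$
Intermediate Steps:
$E{\left(u,c \right)} = c + \left(-2 - u\right)^{2}$
$22 \left(-460\right) + \left(E{\left(4,-5 \right)} + \frac{1}{1 - 8}\right)^{2} = 22 \left(-460\right) + \left(\left(-5 + \left(2 + 4\right)^{2}\right) + \frac{1}{1 - 8}\right)^{2} = -10120 + \left(\left(-5 + 6^{2}\right) + \frac{1}{-7}\right)^{2} = -10120 + \left(\left(-5 + 36\right) - \frac{1}{7}\right)^{2} = -10120 + \left(31 - \frac{1}{7}\right)^{2} = -10120 + \left(\frac{216}{7}\right)^{2} = -10120 + \frac{46656}{49} = - \frac{449224}{49}$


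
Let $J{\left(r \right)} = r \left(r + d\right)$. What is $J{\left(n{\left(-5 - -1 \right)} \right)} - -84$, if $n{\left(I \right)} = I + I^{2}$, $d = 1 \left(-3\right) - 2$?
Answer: $168$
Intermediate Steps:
$d = -5$ ($d = -3 - 2 = -5$)
$J{\left(r \right)} = r \left(-5 + r\right)$ ($J{\left(r \right)} = r \left(r - 5\right) = r \left(-5 + r\right)$)
$J{\left(n{\left(-5 - -1 \right)} \right)} - -84 = \left(-5 - -1\right) \left(1 - 4\right) \left(-5 + \left(-5 - -1\right) \left(1 - 4\right)\right) - -84 = \left(-5 + 1\right) \left(1 + \left(-5 + 1\right)\right) \left(-5 + \left(-5 + 1\right) \left(1 + \left(-5 + 1\right)\right)\right) + 84 = - 4 \left(1 - 4\right) \left(-5 - 4 \left(1 - 4\right)\right) + 84 = \left(-4\right) \left(-3\right) \left(-5 - -12\right) + 84 = 12 \left(-5 + 12\right) + 84 = 12 \cdot 7 + 84 = 84 + 84 = 168$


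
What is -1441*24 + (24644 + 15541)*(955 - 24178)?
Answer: -933250839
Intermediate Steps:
-1441*24 + (24644 + 15541)*(955 - 24178) = -34584 + 40185*(-23223) = -34584 - 933216255 = -933250839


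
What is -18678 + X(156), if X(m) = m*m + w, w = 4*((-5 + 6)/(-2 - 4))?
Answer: 16972/3 ≈ 5657.3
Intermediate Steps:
w = -⅔ (w = 4*(1/(-6)) = 4*(1*(-⅙)) = 4*(-⅙) = -⅔ ≈ -0.66667)
X(m) = -⅔ + m² (X(m) = m*m - ⅔ = m² - ⅔ = -⅔ + m²)
-18678 + X(156) = -18678 + (-⅔ + 156²) = -18678 + (-⅔ + 24336) = -18678 + 73006/3 = 16972/3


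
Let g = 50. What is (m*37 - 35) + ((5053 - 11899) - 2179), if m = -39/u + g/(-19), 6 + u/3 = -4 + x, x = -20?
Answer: -5210561/570 ≈ -9141.3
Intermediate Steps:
u = -90 (u = -18 + 3*(-4 - 20) = -18 + 3*(-24) = -18 - 72 = -90)
m = -1253/570 (m = -39/(-90) + 50/(-19) = -39*(-1/90) + 50*(-1/19) = 13/30 - 50/19 = -1253/570 ≈ -2.1982)
(m*37 - 35) + ((5053 - 11899) - 2179) = (-1253/570*37 - 35) + ((5053 - 11899) - 2179) = (-46361/570 - 35) + (-6846 - 2179) = -66311/570 - 9025 = -5210561/570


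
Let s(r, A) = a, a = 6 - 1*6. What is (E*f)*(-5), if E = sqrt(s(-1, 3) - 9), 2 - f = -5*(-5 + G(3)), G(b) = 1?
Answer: 270*I ≈ 270.0*I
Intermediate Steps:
f = -18 (f = 2 - (-5)*(-5 + 1) = 2 - (-5)*(-4) = 2 - 1*20 = 2 - 20 = -18)
a = 0 (a = 6 - 6 = 0)
s(r, A) = 0
E = 3*I (E = sqrt(0 - 9) = sqrt(-9) = 3*I ≈ 3.0*I)
(E*f)*(-5) = ((3*I)*(-18))*(-5) = -54*I*(-5) = 270*I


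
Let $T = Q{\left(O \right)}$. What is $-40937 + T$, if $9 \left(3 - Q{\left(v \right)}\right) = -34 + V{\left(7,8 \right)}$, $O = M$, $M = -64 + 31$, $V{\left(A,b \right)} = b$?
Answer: $- \frac{368380}{9} \approx -40931.0$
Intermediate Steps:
$M = -33$
$O = -33$
$Q{\left(v \right)} = \frac{53}{9}$ ($Q{\left(v \right)} = 3 - \frac{-34 + 8}{9} = 3 - - \frac{26}{9} = 3 + \frac{26}{9} = \frac{53}{9}$)
$T = \frac{53}{9} \approx 5.8889$
$-40937 + T = -40937 + \frac{53}{9} = - \frac{368380}{9}$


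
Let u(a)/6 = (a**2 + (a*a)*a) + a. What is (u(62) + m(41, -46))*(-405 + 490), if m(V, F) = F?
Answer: 123535430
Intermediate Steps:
u(a) = 6*a + 6*a**2 + 6*a**3 (u(a) = 6*((a**2 + (a*a)*a) + a) = 6*((a**2 + a**2*a) + a) = 6*((a**2 + a**3) + a) = 6*(a + a**2 + a**3) = 6*a + 6*a**2 + 6*a**3)
(u(62) + m(41, -46))*(-405 + 490) = (6*62*(1 + 62 + 62**2) - 46)*(-405 + 490) = (6*62*(1 + 62 + 3844) - 46)*85 = (6*62*3907 - 46)*85 = (1453404 - 46)*85 = 1453358*85 = 123535430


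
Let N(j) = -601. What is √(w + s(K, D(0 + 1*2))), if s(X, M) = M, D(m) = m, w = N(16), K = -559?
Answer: I*√599 ≈ 24.474*I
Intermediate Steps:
w = -601
√(w + s(K, D(0 + 1*2))) = √(-601 + (0 + 1*2)) = √(-601 + (0 + 2)) = √(-601 + 2) = √(-599) = I*√599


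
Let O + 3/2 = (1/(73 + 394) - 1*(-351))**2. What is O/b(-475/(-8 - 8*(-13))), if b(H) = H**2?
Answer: 247622709570048/49206330625 ≈ 5032.3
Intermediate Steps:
O = 53737567181/436178 (O = -3/2 + (1/(73 + 394) - 1*(-351))**2 = -3/2 + (1/467 + 351)**2 = -3/2 + (163918/467)**2 = -3/2 + 26869110724/218089 = 53737567181/436178 ≈ 1.2320e+5)
O/b(-475/(-8 - 8*(-13))) = 53737567181/(436178*((-475/(-8 - 8*(-13)))**2)) = 53737567181/(436178*((-475/(-8 + 104))**2)) = 53737567181/(436178*((-475/96)**2)) = 53737567181/(436178*(225625/9216)) = (53737567181/436178)*(9216/225625) = 247622709570048/49206330625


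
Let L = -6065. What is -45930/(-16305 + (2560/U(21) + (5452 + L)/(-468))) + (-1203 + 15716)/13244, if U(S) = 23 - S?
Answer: 55246446313/13302816604 ≈ 4.1530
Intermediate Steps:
-45930/(-16305 + (2560/U(21) + (5452 + L)/(-468))) + (-1203 + 15716)/13244 = -45930/(-16305 + (2560/(23 - 1*21) + (5452 - 6065)/(-468))) + (-1203 + 15716)/13244 = -45930/(-16305 + (2560/(23 - 21) - 613*(-1/468))) + 14513*(1/13244) = -45930/(-16305 + (2560/2 + 613/468)) + 14513/13244 = -45930/(-16305 + (2560*(½) + 613/468)) + 14513/13244 = -45930/(-16305 + (1280 + 613/468)) + 14513/13244 = -45930/(-16305 + 599653/468) + 14513/13244 = -45930/(-7031087/468) + 14513/13244 = -45930*(-468/7031087) + 14513/13244 = 21495240/7031087 + 14513/13244 = 55246446313/13302816604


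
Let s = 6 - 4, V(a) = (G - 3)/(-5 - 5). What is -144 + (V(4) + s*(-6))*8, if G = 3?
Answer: -240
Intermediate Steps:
V(a) = 0 (V(a) = (3 - 3)/(-5 - 5) = 0/(-10) = 0*(-⅒) = 0)
s = 2
-144 + (V(4) + s*(-6))*8 = -144 + (0 + 2*(-6))*8 = -144 + (0 - 12)*8 = -144 - 12*8 = -144 - 96 = -240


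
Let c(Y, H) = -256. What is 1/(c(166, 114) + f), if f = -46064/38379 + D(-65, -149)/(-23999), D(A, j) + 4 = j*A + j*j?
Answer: -921057621/238119840190 ≈ -0.0038680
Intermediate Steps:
D(A, j) = -4 + j² + A*j (D(A, j) = -4 + (j*A + j*j) = -4 + (A*j + j²) = -4 + (j² + A*j) = -4 + j² + A*j)
f = -2329089214/921057621 (f = -46064/38379 + (-4 + (-149)² - 65*(-149))/(-23999) = -46064*1/38379 + (-4 + 22201 + 9685)*(-1/23999) = -46064/38379 + 31882*(-1/23999) = -46064/38379 - 31882/23999 = -2329089214/921057621 ≈ -2.5287)
1/(c(166, 114) + f) = 1/(-256 - 2329089214/921057621) = 1/(-238119840190/921057621) = -921057621/238119840190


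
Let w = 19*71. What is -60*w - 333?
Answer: -81273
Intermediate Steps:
w = 1349
-60*w - 333 = -60*1349 - 333 = -80940 - 333 = -81273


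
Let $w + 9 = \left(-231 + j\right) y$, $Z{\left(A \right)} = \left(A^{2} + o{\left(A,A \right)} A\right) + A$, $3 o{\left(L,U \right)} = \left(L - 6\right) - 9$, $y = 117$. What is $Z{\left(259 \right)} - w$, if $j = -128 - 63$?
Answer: $\frac{413365}{3} \approx 1.3779 \cdot 10^{5}$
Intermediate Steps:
$o{\left(L,U \right)} = -5 + \frac{L}{3}$ ($o{\left(L,U \right)} = \frac{\left(L - 6\right) - 9}{3} = \frac{\left(-6 + L\right) - 9}{3} = \frac{-15 + L}{3} = -5 + \frac{L}{3}$)
$j = -191$ ($j = -128 - 63 = -191$)
$Z{\left(A \right)} = A + A^{2} + A \left(-5 + \frac{A}{3}\right)$ ($Z{\left(A \right)} = \left(A^{2} + \left(-5 + \frac{A}{3}\right) A\right) + A = \left(A^{2} + A \left(-5 + \frac{A}{3}\right)\right) + A = A + A^{2} + A \left(-5 + \frac{A}{3}\right)$)
$w = -49383$ ($w = -9 + \left(-231 - 191\right) 117 = -9 - 49374 = -49383$)
$Z{\left(259 \right)} - w = \frac{4}{3} \cdot 259 \left(-3 + 259\right) - -49383 = \frac{4}{3} \cdot 259 \cdot 256 + 49383 = \frac{265216}{3} + 49383 = \frac{413365}{3}$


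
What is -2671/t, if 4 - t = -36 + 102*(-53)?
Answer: -2671/5446 ≈ -0.49045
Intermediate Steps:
t = 5446 (t = 4 - (-36 + 102*(-53)) = 4 - (-36 - 5406) = 4 - 1*(-5442) = 4 + 5442 = 5446)
-2671/t = -2671/5446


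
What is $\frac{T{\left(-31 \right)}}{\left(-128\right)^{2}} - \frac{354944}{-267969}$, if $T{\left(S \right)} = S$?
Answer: $\frac{5807095457}{4390404096} \approx 1.3227$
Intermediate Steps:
$\frac{T{\left(-31 \right)}}{\left(-128\right)^{2}} - \frac{354944}{-267969} = - \frac{31}{\left(-128\right)^{2}} - \frac{354944}{-267969} = - \frac{31}{16384} - - \frac{354944}{267969} = \left(-31\right) \frac{1}{16384} + \frac{354944}{267969} = - \frac{31}{16384} + \frac{354944}{267969} = \frac{5807095457}{4390404096}$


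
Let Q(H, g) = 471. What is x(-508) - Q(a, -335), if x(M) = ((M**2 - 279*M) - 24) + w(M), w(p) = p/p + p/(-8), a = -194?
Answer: 798731/2 ≈ 3.9937e+5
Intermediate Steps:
w(p) = 1 - p/8 (w(p) = 1 + p*(-1/8) = 1 - p/8)
x(M) = -23 + M**2 - 2233*M/8 (x(M) = ((M**2 - 279*M) - 24) + (1 - M/8) = (-24 + M**2 - 279*M) + (1 - M/8) = -23 + M**2 - 2233*M/8)
x(-508) - Q(a, -335) = (-23 + (-508)**2 - 2233/8*(-508)) - 1*471 = (-23 + 258064 + 283591/2) - 471 = 799673/2 - 471 = 798731/2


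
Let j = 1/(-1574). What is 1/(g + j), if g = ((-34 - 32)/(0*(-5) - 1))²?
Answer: 1574/6856343 ≈ 0.00022957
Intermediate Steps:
j = -1/1574 ≈ -0.00063532
g = 4356 (g = (-66/(0 - 1))² = (-66/(-1))² = (-66*(-1))² = 66² = 4356)
1/(g + j) = 1/(4356 - 1/1574) = 1/(6856343/1574) = 1574/6856343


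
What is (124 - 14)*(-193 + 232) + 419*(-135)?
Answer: -52275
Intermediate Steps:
(124 - 14)*(-193 + 232) + 419*(-135) = 110*39 - 56565 = 4290 - 56565 = -52275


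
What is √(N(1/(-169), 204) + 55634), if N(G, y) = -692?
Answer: √54942 ≈ 234.40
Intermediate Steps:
√(N(1/(-169), 204) + 55634) = √(-692 + 55634) = √54942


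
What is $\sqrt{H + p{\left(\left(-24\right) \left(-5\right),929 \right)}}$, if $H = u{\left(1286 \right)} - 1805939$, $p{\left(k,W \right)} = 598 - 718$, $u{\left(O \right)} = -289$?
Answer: $2 i \sqrt{451587} \approx 1344.0 i$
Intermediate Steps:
$p{\left(k,W \right)} = -120$
$H = -1806228$ ($H = -289 - 1805939 = -1806228$)
$\sqrt{H + p{\left(\left(-24\right) \left(-5\right),929 \right)}} = \sqrt{-1806228 - 120} = \sqrt{-1806348} = 2 i \sqrt{451587}$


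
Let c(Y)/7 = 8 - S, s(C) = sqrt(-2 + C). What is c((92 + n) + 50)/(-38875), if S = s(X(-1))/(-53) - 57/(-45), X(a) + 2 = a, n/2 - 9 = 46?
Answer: -707/583125 - 7*I*sqrt(5)/2060375 ≈ -0.0012124 - 7.5969e-6*I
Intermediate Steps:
n = 110 (n = 18 + 2*46 = 18 + 92 = 110)
X(a) = -2 + a
S = 19/15 - I*sqrt(5)/53 (S = sqrt(-2 + (-2 - 1))/(-53) - 57/(-45) = sqrt(-2 - 3)*(-1/53) - 57*(-1/45) = sqrt(-5)*(-1/53) + 19/15 = (I*sqrt(5))*(-1/53) + 19/15 = -I*sqrt(5)/53 + 19/15 = 19/15 - I*sqrt(5)/53 ≈ 1.2667 - 0.04219*I)
c(Y) = 707/15 + 7*I*sqrt(5)/53 (c(Y) = 7*(8 - (19/15 - I*sqrt(5)/53)) = 7*(8 + (-19/15 + I*sqrt(5)/53)) = 7*(101/15 + I*sqrt(5)/53) = 707/15 + 7*I*sqrt(5)/53)
c((92 + n) + 50)/(-38875) = (707/15 + 7*I*sqrt(5)/53)/(-38875) = (707/15 + 7*I*sqrt(5)/53)*(-1/38875) = -707/583125 - 7*I*sqrt(5)/2060375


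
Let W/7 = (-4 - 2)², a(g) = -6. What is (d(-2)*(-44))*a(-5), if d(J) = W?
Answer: 66528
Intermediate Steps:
W = 252 (W = 7*(-4 - 2)² = 7*(-6)² = 7*36 = 252)
d(J) = 252
(d(-2)*(-44))*a(-5) = (252*(-44))*(-6) = -11088*(-6) = 66528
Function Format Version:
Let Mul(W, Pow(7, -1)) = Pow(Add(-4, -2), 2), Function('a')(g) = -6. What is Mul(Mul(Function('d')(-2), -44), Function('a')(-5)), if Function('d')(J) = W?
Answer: 66528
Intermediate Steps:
W = 252 (W = Mul(7, Pow(Add(-4, -2), 2)) = Mul(7, Pow(-6, 2)) = Mul(7, 36) = 252)
Function('d')(J) = 252
Mul(Mul(Function('d')(-2), -44), Function('a')(-5)) = Mul(Mul(252, -44), -6) = Mul(-11088, -6) = 66528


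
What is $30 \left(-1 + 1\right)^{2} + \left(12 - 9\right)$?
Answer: $3$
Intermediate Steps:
$30 \left(-1 + 1\right)^{2} + \left(12 - 9\right) = 30 \cdot 0^{2} + \left(12 - 9\right) = 30 \cdot 0 + 3 = 0 + 3 = 3$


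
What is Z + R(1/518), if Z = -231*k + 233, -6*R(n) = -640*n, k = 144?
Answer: -25664927/777 ≈ -33031.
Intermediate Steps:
R(n) = 320*n/3 (R(n) = -(-320)*n/3 = 320*n/3)
Z = -33031 (Z = -231*144 + 233 = -33264 + 233 = -33031)
Z + R(1/518) = -33031 + (320/3)/518 = -33031 + (320/3)*(1/518) = -33031 + 160/777 = -25664927/777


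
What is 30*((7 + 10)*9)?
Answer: 4590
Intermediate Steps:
30*((7 + 10)*9) = 30*(17*9) = 30*153 = 4590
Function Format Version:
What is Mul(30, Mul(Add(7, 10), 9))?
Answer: 4590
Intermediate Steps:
Mul(30, Mul(Add(7, 10), 9)) = Mul(30, Mul(17, 9)) = Mul(30, 153) = 4590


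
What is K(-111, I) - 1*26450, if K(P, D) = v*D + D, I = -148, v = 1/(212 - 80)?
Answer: -877771/33 ≈ -26599.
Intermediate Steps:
v = 1/132 ≈ 0.0075758
K(P, D) = 133*D/132 (K(P, D) = D/132 + D = 133*D/132)
K(-111, I) - 1*26450 = (133/132)*(-148) - 1*26450 = -4921/33 - 26450 = -877771/33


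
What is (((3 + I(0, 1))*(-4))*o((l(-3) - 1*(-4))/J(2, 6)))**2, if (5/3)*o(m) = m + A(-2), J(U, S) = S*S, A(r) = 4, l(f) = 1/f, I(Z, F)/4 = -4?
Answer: 33166081/2025 ≈ 16378.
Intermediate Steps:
I(Z, F) = -16 (I(Z, F) = 4*(-4) = -16)
J(U, S) = S**2
o(m) = 12/5 + 3*m/5 (o(m) = 3*(m + 4)/5 = 3*(4 + m)/5 = 12/5 + 3*m/5)
(((3 + I(0, 1))*(-4))*o((l(-3) - 1*(-4))/J(2, 6)))**2 = (((3 - 16)*(-4))*(12/5 + 3*((1/(-3) - 1*(-4))/(6**2))/5))**2 = ((-13*(-4))*(12/5 + 3*((-1/3 + 4)/36)/5))**2 = (52*(12/5 + 3*((11/3)*(1/36))/5))**2 = (52*(12/5 + (3/5)*(11/108)))**2 = (52*(12/5 + 11/180))**2 = (52*(443/180))**2 = (5759/45)**2 = 33166081/2025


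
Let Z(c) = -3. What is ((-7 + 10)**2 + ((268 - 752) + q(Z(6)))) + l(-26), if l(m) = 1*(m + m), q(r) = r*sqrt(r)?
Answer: -527 - 3*I*sqrt(3) ≈ -527.0 - 5.1962*I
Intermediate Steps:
q(r) = r**(3/2)
l(m) = 2*m (l(m) = 1*(2*m) = 2*m)
((-7 + 10)**2 + ((268 - 752) + q(Z(6)))) + l(-26) = ((-7 + 10)**2 + ((268 - 752) + (-3)**(3/2))) + 2*(-26) = (3**2 + (-484 - 3*I*sqrt(3))) - 52 = (9 + (-484 - 3*I*sqrt(3))) - 52 = (-475 - 3*I*sqrt(3)) - 52 = -527 - 3*I*sqrt(3)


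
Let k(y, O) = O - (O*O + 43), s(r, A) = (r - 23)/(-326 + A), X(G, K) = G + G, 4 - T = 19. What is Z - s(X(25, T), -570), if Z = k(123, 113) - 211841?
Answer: -201187813/896 ≈ -2.2454e+5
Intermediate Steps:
T = -15 (T = 4 - 1*19 = 4 - 19 = -15)
X(G, K) = 2*G
s(r, A) = (-23 + r)/(-326 + A)
k(y, O) = -43 + O - O**2 (k(y, O) = O - (O**2 + 43) = O - (43 + O**2) = O + (-43 - O**2) = -43 + O - O**2)
Z = -224540 (Z = (-43 + 113 - 1*113**2) - 211841 = (-43 + 113 - 1*12769) - 211841 = (-43 + 113 - 12769) - 211841 = -12699 - 211841 = -224540)
Z - s(X(25, T), -570) = -224540 - (-23 + 2*25)/(-326 - 570) = -224540 - (-23 + 50)/(-896) = -224540 - (-1)*27/896 = -224540 - 1*(-27/896) = -224540 + 27/896 = -201187813/896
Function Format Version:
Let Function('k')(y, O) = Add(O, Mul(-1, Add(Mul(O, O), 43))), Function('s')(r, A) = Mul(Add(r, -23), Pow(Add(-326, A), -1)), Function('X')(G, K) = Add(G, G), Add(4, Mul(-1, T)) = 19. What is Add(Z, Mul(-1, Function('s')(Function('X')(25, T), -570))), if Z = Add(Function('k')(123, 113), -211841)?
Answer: Rational(-201187813, 896) ≈ -2.2454e+5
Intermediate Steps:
T = -15 (T = Add(4, Mul(-1, 19)) = Add(4, -19) = -15)
Function('X')(G, K) = Mul(2, G)
Function('s')(r, A) = Mul(Pow(Add(-326, A), -1), Add(-23, r)) (Function('s')(r, A) = Mul(Add(-23, r), Pow(Add(-326, A), -1)) = Mul(Pow(Add(-326, A), -1), Add(-23, r)))
Function('k')(y, O) = Add(-43, O, Mul(-1, Pow(O, 2))) (Function('k')(y, O) = Add(O, Mul(-1, Add(Pow(O, 2), 43))) = Add(O, Mul(-1, Add(43, Pow(O, 2)))) = Add(O, Add(-43, Mul(-1, Pow(O, 2)))) = Add(-43, O, Mul(-1, Pow(O, 2))))
Z = -224540 (Z = Add(Add(-43, 113, Mul(-1, Pow(113, 2))), -211841) = Add(Add(-43, 113, Mul(-1, 12769)), -211841) = Add(Add(-43, 113, -12769), -211841) = Add(-12699, -211841) = -224540)
Add(Z, Mul(-1, Function('s')(Function('X')(25, T), -570))) = Add(-224540, Mul(-1, Mul(Pow(Add(-326, -570), -1), Add(-23, Mul(2, 25))))) = Add(-224540, Mul(-1, Mul(Pow(-896, -1), Add(-23, 50)))) = Add(-224540, Mul(-1, Mul(Rational(-1, 896), 27))) = Add(-224540, Mul(-1, Rational(-27, 896))) = Add(-224540, Rational(27, 896)) = Rational(-201187813, 896)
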